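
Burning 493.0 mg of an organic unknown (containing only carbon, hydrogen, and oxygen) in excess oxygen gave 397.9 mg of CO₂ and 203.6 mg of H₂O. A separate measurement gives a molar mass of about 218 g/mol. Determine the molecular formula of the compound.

C4H10O10

mol C = 0.3979 g CO₂ ÷ 44.009 g/mol = 0.0090413 mol
mol H = 2 × 0.2036 g H₂O ÷ 18.015 g/mol = 0.022603 mol
mass O = 0.4930 − (0.10860 + 0.022784) = 0.36162 g → mol O = 0.36162 ÷ 15.999 = 0.022603 mol
Divide by the smallest (0.0090413 mol): C 1.000, H 2.500, O 2.500
Multiplying each by 2 gives whole numbers: C 2.00, H 5.00, O 5.00
Empirical formula: C2H5O5
Empirical-formula mass = 109.06 g/mol; 218 ÷ 109.06 ≈ 2, so the molecular formula is C4H10O10.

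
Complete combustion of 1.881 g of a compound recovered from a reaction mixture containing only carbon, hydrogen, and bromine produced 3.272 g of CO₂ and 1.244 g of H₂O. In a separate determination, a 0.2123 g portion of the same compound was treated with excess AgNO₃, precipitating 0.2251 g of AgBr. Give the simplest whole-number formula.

C7H13Br

mol C = 3.272 g CO₂ ÷ 44.009 g/mol = 0.074348 mol
mol H = 2 × 1.244 g H₂O ÷ 18.015 g/mol = 0.13811 mol
From the AgBr data: mol Br per gram of compound = (0.2251 ÷ 187.772) ÷ 0.2123 = 0.0056467 mol/g, so in the 1.881 g combustion sample mol Br = 0.010621 mol
Divide by the smallest (0.010621 mol): C 7.000, H 13.003, Br 1.000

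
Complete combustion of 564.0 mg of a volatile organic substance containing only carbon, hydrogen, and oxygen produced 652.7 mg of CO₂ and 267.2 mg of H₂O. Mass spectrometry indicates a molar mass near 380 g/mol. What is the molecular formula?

mol C = 0.6527 g CO₂ ÷ 44.009 g/mol = 0.014831 mol
mol H = 2 × 0.2672 g H₂O ÷ 18.015 g/mol = 0.029664 mol
mass O = 0.5640 − (0.17814 + 0.029901) = 0.35596 g → mol O = 0.35596 ÷ 15.999 = 0.022249 mol
Divide by the smallest (0.014831 mol): C 1.000, H 2.000, O 1.500
Multiplying each by 2 gives whole numbers: C 2.00, H 4.00, O 3.00
Empirical formula: C2H4O3
Empirical-formula mass = 76.05 g/mol; 380 ÷ 76.05 ≈ 5, so the molecular formula is C10H20O15.

C10H20O15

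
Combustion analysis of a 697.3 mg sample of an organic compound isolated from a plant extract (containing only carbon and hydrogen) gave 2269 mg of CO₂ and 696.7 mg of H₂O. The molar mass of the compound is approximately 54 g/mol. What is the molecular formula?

C4H6

mol C = 2.269 g CO₂ ÷ 44.009 g/mol = 0.051558 mol
mol H = 2 × 0.6967 g H₂O ÷ 18.015 g/mol = 0.077347 mol
Divide by the smallest (0.051558 mol): C 1.000, H 1.500
Multiplying each by 2 gives whole numbers: C 2.00, H 3.00
Empirical formula: C2H3
Empirical-formula mass = 27.05 g/mol; 54 ÷ 27.05 ≈ 2, so the molecular formula is C4H6.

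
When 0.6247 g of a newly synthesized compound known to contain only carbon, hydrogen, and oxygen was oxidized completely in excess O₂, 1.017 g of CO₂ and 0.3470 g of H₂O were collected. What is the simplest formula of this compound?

mol C = 1.017 g CO₂ ÷ 44.009 g/mol = 0.023109 mol
mol H = 2 × 0.3470 g H₂O ÷ 18.015 g/mol = 0.038523 mol
mass O = 0.6247 − (0.27756 + 0.038832) = 0.30831 g → mol O = 0.30831 ÷ 15.999 = 0.019270 mol
Divide by the smallest (0.019270 mol): C 1.199, H 1.999, O 1.000
Multiplying each by 5 gives whole numbers: C 6.00, H 10.00, O 5.00

C6H10O5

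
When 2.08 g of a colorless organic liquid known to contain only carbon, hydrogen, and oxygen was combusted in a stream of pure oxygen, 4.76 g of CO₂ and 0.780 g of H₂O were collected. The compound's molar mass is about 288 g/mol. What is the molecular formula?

mol C = 4.76 g CO₂ ÷ 44.009 g/mol = 0.1082 mol
mol H = 2 × 0.780 g H₂O ÷ 18.015 g/mol = 0.08659 mol
mass O = 2.08 − (1.299 + 0.08729) = 0.6936 g → mol O = 0.6936 ÷ 15.999 = 0.04335 mol
Divide by the smallest (0.04335 mol): C 2.495, H 1.997, O 1.000
Multiplying each by 2 gives whole numbers: C 4.99, H 3.99, O 2.00
Empirical formula: C5H4O2
Empirical-formula mass = 96.08 g/mol; 288 ÷ 96.08 ≈ 3, so the molecular formula is C15H12O6.

C15H12O6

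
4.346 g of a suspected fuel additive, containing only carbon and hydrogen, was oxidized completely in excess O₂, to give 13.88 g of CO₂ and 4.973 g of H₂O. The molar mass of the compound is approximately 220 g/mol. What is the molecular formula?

C16H28

mol C = 13.88 g CO₂ ÷ 44.009 g/mol = 0.31539 mol
mol H = 2 × 4.973 g H₂O ÷ 18.015 g/mol = 0.55210 mol
Divide by the smallest (0.31539 mol): C 1.000, H 1.751
Multiplying each by 4 gives whole numbers: C 4.00, H 7.00
Empirical formula: C4H7
Empirical-formula mass = 55.10 g/mol; 220 ÷ 55.10 ≈ 4, so the molecular formula is C16H28.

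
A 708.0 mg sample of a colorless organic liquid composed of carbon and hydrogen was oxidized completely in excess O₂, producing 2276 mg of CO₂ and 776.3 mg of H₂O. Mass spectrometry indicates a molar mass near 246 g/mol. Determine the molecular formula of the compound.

C18H30

mol C = 2.276 g CO₂ ÷ 44.009 g/mol = 0.051717 mol
mol H = 2 × 0.7763 g H₂O ÷ 18.015 g/mol = 0.086184 mol
Divide by the smallest (0.051717 mol): C 1.000, H 1.666
Multiplying each by 3 gives whole numbers: C 3.00, H 5.00
Empirical formula: C3H5
Empirical-formula mass = 41.07 g/mol; 246 ÷ 41.07 ≈ 6, so the molecular formula is C18H30.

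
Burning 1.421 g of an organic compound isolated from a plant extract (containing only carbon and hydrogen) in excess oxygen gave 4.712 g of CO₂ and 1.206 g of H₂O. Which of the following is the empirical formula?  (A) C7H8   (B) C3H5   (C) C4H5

(C) C4H5

mol C = 4.712 g CO₂ ÷ 44.009 g/mol = 0.10707 mol
mol H = 2 × 1.206 g H₂O ÷ 18.015 g/mol = 0.13389 mol
Divide by the smallest (0.10707 mol): C 1.000, H 1.250
Multiplying each by 4 gives whole numbers: C 4.00, H 5.00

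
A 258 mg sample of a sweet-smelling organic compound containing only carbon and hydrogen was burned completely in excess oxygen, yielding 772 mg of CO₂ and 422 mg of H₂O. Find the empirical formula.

mol C = 0.772 g CO₂ ÷ 44.009 g/mol = 0.01754 mol
mol H = 2 × 0.422 g H₂O ÷ 18.015 g/mol = 0.04685 mol
Divide by the smallest (0.01754 mol): C 1.000, H 2.671
Multiplying each by 3 gives whole numbers: C 3.00, H 8.01

C3H8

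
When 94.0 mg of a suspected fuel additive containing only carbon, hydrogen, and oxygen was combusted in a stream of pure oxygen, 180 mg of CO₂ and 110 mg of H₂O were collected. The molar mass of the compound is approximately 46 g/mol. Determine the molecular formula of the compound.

mol C = 0.180 g CO₂ ÷ 44.009 g/mol = 0.004090 mol
mol H = 2 × 0.110 g H₂O ÷ 18.015 g/mol = 0.01221 mol
mass O = 0.0940 − (0.04913 + 0.01231) = 0.03256 g → mol O = 0.03256 ÷ 15.999 = 0.002035 mol
Divide by the smallest (0.002035 mol): C 2.009, H 6.000, O 1.000
Empirical formula: C2H6O
Empirical-formula mass = 46.07 g/mol; 46 ÷ 46.07 ≈ 1, so the molecular formula is C2H6O.

C2H6O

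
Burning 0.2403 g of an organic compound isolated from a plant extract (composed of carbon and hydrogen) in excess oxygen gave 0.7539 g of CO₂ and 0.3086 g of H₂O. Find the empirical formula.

CH2

mol C = 0.7539 g CO₂ ÷ 44.009 g/mol = 0.017131 mol
mol H = 2 × 0.3086 g H₂O ÷ 18.015 g/mol = 0.034260 mol
Divide by the smallest (0.017131 mol): C 1.000, H 2.000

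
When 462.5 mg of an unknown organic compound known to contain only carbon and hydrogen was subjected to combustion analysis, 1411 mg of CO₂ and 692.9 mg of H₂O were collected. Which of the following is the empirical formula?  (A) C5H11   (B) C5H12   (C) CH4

mol C = 1.411 g CO₂ ÷ 44.009 g/mol = 0.032062 mol
mol H = 2 × 0.6929 g H₂O ÷ 18.015 g/mol = 0.076925 mol
Divide by the smallest (0.032062 mol): C 1.000, H 2.399
Multiplying each by 5 gives whole numbers: C 5.00, H 12.00

(B) C5H12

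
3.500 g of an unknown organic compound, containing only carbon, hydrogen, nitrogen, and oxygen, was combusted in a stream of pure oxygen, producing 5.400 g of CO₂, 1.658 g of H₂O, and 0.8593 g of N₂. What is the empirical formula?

mol C = 5.400 g CO₂ ÷ 44.009 g/mol = 0.12270 mol
mol H = 2 × 1.658 g H₂O ÷ 18.015 g/mol = 0.18407 mol
mol N = 2 × 0.8593 g N₂ ÷ 28.014 g/mol = 0.061348 mol
mass O = 3.500 − (1.4738 + 0.18554 + 0.85930) = 0.98138 g → mol O = 0.98138 ÷ 15.999 = 0.061340 mol
Divide by the smallest (0.061340 mol): C 2.000, H 3.001, N 1.000, O 1.000

C2H3NO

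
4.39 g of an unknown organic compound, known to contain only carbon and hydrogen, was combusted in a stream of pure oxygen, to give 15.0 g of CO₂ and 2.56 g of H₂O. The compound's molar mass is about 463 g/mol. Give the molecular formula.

mol C = 15.0 g CO₂ ÷ 44.009 g/mol = 0.3408 mol
mol H = 2 × 2.56 g H₂O ÷ 18.015 g/mol = 0.2842 mol
Divide by the smallest (0.2842 mol): C 1.199, H 1.000
Multiplying each by 5 gives whole numbers: C 6.00, H 5.00
Empirical formula: C6H5
Empirical-formula mass = 77.11 g/mol; 463 ÷ 77.11 ≈ 6, so the molecular formula is C36H30.

C36H30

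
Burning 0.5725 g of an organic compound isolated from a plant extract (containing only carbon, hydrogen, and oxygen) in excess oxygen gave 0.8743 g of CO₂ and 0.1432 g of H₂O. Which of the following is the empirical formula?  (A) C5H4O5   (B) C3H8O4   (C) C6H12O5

mol C = 0.8743 g CO₂ ÷ 44.009 g/mol = 0.019866 mol
mol H = 2 × 0.1432 g H₂O ÷ 18.015 g/mol = 0.015898 mol
mass O = 0.5725 − (0.23862 + 0.016025) = 0.31786 g → mol O = 0.31786 ÷ 15.999 = 0.019867 mol
Divide by the smallest (0.015898 mol): C 1.250, H 1.000, O 1.250
Multiplying each by 4 gives whole numbers: C 5.00, H 4.00, O 5.00

(A) C5H4O5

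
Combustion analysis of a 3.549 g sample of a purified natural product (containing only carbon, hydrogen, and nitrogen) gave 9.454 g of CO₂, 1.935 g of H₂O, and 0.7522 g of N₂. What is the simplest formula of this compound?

C4H4N

mol C = 9.454 g CO₂ ÷ 44.009 g/mol = 0.21482 mol
mol H = 2 × 1.935 g H₂O ÷ 18.015 g/mol = 0.21482 mol
mol N = 2 × 0.7522 g N₂ ÷ 28.014 g/mol = 0.053702 mol
Divide by the smallest (0.053702 mol): C 4.000, H 4.000, N 1.000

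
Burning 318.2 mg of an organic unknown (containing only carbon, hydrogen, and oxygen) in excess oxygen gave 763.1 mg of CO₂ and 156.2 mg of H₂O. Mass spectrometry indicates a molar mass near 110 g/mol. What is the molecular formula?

mol C = 0.7631 g CO₂ ÷ 44.009 g/mol = 0.017340 mol
mol H = 2 × 0.1562 g H₂O ÷ 18.015 g/mol = 0.017341 mol
mass O = 0.3182 − (0.20827 + 0.017480) = 0.092454 g → mol O = 0.092454 ÷ 15.999 = 0.0057787 mol
Divide by the smallest (0.0057787 mol): C 3.001, H 3.001, O 1.000
Empirical formula: C3H3O
Empirical-formula mass = 55.06 g/mol; 110 ÷ 55.06 ≈ 2, so the molecular formula is C6H6O2.

C6H6O2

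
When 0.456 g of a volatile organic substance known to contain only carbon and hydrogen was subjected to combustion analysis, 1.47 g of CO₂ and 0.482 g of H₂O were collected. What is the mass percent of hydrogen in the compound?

11.8%

mol C = 1.47 g CO₂ ÷ 44.009 g/mol = 0.03340 mol
mol H = 2 × 0.482 g H₂O ÷ 18.015 g/mol = 0.05351 mol
mass % H = 0.05394 g ÷ 0.456 g × 100%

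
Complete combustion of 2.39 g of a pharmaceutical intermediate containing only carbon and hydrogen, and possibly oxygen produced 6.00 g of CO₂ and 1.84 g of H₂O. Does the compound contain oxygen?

mol C = 6.00 g CO₂ ÷ 44.009 g/mol = 0.1363 mol
mol H = 2 × 1.84 g H₂O ÷ 18.015 g/mol = 0.2043 mol
C and H account for only 1.843 g of the 2.39 g sample; the remaining 0.5466 g must be oxygen.

yes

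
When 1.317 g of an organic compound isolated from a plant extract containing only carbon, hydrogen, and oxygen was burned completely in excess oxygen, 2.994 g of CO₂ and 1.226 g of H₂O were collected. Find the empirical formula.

C3H6O

mol C = 2.994 g CO₂ ÷ 44.009 g/mol = 0.068032 mol
mol H = 2 × 1.226 g H₂O ÷ 18.015 g/mol = 0.13611 mol
mass O = 1.317 − (0.81713 + 0.13720) = 0.36268 g → mol O = 0.36268 ÷ 15.999 = 0.022669 mol
Divide by the smallest (0.022669 mol): C 3.001, H 6.004, O 1.000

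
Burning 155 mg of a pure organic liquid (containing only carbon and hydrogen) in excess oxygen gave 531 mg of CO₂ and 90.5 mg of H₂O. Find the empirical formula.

C6H5

mol C = 0.531 g CO₂ ÷ 44.009 g/mol = 0.01207 mol
mol H = 2 × 0.0905 g H₂O ÷ 18.015 g/mol = 0.01005 mol
Divide by the smallest (0.01005 mol): C 1.201, H 1.000
Multiplying each by 5 gives whole numbers: C 6.00, H 5.00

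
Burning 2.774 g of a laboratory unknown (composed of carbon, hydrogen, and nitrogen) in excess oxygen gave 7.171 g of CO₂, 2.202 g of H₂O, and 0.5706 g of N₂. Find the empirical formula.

C4H6N

mol C = 7.171 g CO₂ ÷ 44.009 g/mol = 0.16294 mol
mol H = 2 × 2.202 g H₂O ÷ 18.015 g/mol = 0.24446 mol
mol N = 2 × 0.5706 g N₂ ÷ 28.014 g/mol = 0.040737 mol
Divide by the smallest (0.040737 mol): C 4.000, H 6.001, N 1.000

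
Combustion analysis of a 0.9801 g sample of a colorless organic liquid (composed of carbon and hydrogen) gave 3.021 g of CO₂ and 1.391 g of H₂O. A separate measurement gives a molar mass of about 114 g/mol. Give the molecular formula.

C8H18

mol C = 3.021 g CO₂ ÷ 44.009 g/mol = 0.068645 mol
mol H = 2 × 1.391 g H₂O ÷ 18.015 g/mol = 0.15443 mol
Divide by the smallest (0.068645 mol): C 1.000, H 2.250
Multiplying each by 4 gives whole numbers: C 4.00, H 9.00
Empirical formula: C4H9
Empirical-formula mass = 57.12 g/mol; 114 ÷ 57.12 ≈ 2, so the molecular formula is C8H18.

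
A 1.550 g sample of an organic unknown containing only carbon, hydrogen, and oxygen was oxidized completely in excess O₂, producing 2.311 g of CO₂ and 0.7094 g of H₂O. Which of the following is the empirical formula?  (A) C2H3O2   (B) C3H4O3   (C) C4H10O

mol C = 2.311 g CO₂ ÷ 44.009 g/mol = 0.052512 mol
mol H = 2 × 0.7094 g H₂O ÷ 18.015 g/mol = 0.078757 mol
mass O = 1.550 − (0.63072 + 0.079387) = 0.83989 g → mol O = 0.83989 ÷ 15.999 = 0.052497 mol
Divide by the smallest (0.052497 mol): C 1.000, H 1.500, O 1.000
Multiplying each by 2 gives whole numbers: C 2.00, H 3.00, O 2.00

(A) C2H3O2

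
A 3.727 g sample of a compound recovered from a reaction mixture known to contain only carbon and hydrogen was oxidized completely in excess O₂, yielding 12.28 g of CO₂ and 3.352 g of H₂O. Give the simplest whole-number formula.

mol C = 12.28 g CO₂ ÷ 44.009 g/mol = 0.27903 mol
mol H = 2 × 3.352 g H₂O ÷ 18.015 g/mol = 0.37213 mol
Divide by the smallest (0.27903 mol): C 1.000, H 1.334
Multiplying each by 3 gives whole numbers: C 3.00, H 4.00

C3H4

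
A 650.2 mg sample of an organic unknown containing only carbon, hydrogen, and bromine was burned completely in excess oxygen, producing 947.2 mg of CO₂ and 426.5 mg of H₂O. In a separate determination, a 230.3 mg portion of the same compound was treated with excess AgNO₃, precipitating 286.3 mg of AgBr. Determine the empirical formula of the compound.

mol C = 0.9472 g CO₂ ÷ 44.009 g/mol = 0.021523 mol
mol H = 2 × 0.4265 g H₂O ÷ 18.015 g/mol = 0.047349 mol
From the AgBr data: mol Br per gram of compound = (0.2863 ÷ 187.772) ÷ 0.2303 = 0.0066206 mol/g, so in the 0.6502 g combustion sample mol Br = 0.0043047 mol
Divide by the smallest (0.0043047 mol): C 5.000, H 10.999, Br 1.000

C5H11Br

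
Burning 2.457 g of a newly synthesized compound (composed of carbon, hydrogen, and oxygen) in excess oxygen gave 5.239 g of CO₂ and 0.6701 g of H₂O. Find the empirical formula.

mol C = 5.239 g CO₂ ÷ 44.009 g/mol = 0.11904 mol
mol H = 2 × 0.6701 g H₂O ÷ 18.015 g/mol = 0.074394 mol
mass O = 2.457 − (1.4298 + 0.074989) = 0.95218 g → mol O = 0.95218 ÷ 15.999 = 0.059515 mol
Divide by the smallest (0.059515 mol): C 2.000, H 1.250, O 1.000
Multiplying each by 4 gives whole numbers: C 8.00, H 5.00, O 4.00

C8H5O4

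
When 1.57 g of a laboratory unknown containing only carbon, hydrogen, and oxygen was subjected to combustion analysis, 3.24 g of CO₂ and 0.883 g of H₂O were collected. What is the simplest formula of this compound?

C6H8O3

mol C = 3.24 g CO₂ ÷ 44.009 g/mol = 0.07362 mol
mol H = 2 × 0.883 g H₂O ÷ 18.015 g/mol = 0.09803 mol
mass O = 1.57 − (0.8843 + 0.09881) = 0.5869 g → mol O = 0.5869 ÷ 15.999 = 0.03668 mol
Divide by the smallest (0.03668 mol): C 2.007, H 2.672, O 1.000
Multiplying each by 3 gives whole numbers: C 6.02, H 8.02, O 3.00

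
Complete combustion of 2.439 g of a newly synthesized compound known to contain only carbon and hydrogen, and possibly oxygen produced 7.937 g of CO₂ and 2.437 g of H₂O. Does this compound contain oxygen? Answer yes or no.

no

mol C = 7.937 g CO₂ ÷ 44.009 g/mol = 0.18035 mol
mol H = 2 × 2.437 g H₂O ÷ 18.015 g/mol = 0.27055 mol
C and H together account for 2.4389 g — essentially the entire 2.439 g sample — so the compound contains no oxygen.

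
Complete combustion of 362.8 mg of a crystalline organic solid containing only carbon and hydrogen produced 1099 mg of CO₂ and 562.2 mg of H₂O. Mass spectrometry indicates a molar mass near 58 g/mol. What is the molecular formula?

C4H10

mol C = 1.099 g CO₂ ÷ 44.009 g/mol = 0.024972 mol
mol H = 2 × 0.5622 g H₂O ÷ 18.015 g/mol = 0.062415 mol
Divide by the smallest (0.024972 mol): C 1.000, H 2.499
Multiplying each by 2 gives whole numbers: C 2.00, H 5.00
Empirical formula: C2H5
Empirical-formula mass = 29.06 g/mol; 58 ÷ 29.06 ≈ 2, so the molecular formula is C4H10.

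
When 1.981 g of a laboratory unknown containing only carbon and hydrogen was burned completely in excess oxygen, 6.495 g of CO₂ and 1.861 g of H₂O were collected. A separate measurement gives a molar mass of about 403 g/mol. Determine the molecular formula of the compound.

mol C = 6.495 g CO₂ ÷ 44.009 g/mol = 0.14758 mol
mol H = 2 × 1.861 g H₂O ÷ 18.015 g/mol = 0.20661 mol
Divide by the smallest (0.14758 mol): C 1.000, H 1.400
Multiplying each by 5 gives whole numbers: C 5.00, H 7.00
Empirical formula: C5H7
Empirical-formula mass = 67.11 g/mol; 403 ÷ 67.11 ≈ 6, so the molecular formula is C30H42.

C30H42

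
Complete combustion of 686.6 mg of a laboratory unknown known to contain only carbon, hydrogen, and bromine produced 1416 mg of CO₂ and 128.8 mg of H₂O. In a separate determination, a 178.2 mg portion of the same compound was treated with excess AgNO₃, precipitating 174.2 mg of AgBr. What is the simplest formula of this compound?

mol C = 1.416 g CO₂ ÷ 44.009 g/mol = 0.032175 mol
mol H = 2 × 0.1288 g H₂O ÷ 18.015 g/mol = 0.014299 mol
From the AgBr data: mol Br per gram of compound = (0.1742 ÷ 187.772) ÷ 0.1782 = 0.0052061 mol/g, so in the 0.6866 g combustion sample mol Br = 0.0035745 mol
Divide by the smallest (0.0035745 mol): C 9.001, H 4.000, Br 1.000

C9H4Br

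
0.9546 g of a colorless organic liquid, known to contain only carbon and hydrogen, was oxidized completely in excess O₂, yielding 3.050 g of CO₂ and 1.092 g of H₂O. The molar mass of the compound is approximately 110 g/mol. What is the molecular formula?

mol C = 3.050 g CO₂ ÷ 44.009 g/mol = 0.069304 mol
mol H = 2 × 1.092 g H₂O ÷ 18.015 g/mol = 0.12123 mol
Divide by the smallest (0.069304 mol): C 1.000, H 1.749
Multiplying each by 4 gives whole numbers: C 4.00, H 7.00
Empirical formula: C4H7
Empirical-formula mass = 55.10 g/mol; 110 ÷ 55.10 ≈ 2, so the molecular formula is C8H14.

C8H14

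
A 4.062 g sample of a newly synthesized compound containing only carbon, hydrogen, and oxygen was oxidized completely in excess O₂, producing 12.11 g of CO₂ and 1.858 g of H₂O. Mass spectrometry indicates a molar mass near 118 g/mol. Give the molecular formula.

mol C = 12.11 g CO₂ ÷ 44.009 g/mol = 0.27517 mol
mol H = 2 × 1.858 g H₂O ÷ 18.015 g/mol = 0.20627 mol
mass O = 4.062 − (3.3051 + 0.20792) = 0.54900 g → mol O = 0.54900 ÷ 15.999 = 0.034315 mol
Divide by the smallest (0.034315 mol): C 8.019, H 6.011, O 1.000
Empirical formula: C8H6O
Empirical-formula mass = 118.13 g/mol; 118 ÷ 118.13 ≈ 1, so the molecular formula is C8H6O.

C8H6O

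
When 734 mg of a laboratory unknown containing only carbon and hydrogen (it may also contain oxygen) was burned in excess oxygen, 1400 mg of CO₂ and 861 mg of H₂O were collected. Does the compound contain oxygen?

yes

mol C = 1.40 g CO₂ ÷ 44.009 g/mol = 0.03181 mol
mol H = 2 × 0.861 g H₂O ÷ 18.015 g/mol = 0.09559 mol
C and H account for only 0.4784 g of the 0.734 g sample; the remaining 0.2556 g must be oxygen.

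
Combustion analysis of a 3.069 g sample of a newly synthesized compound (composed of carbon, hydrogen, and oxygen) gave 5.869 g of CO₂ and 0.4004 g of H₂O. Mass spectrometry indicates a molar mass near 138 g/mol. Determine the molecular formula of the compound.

mol C = 5.869 g CO₂ ÷ 44.009 g/mol = 0.13336 mol
mol H = 2 × 0.4004 g H₂O ÷ 18.015 g/mol = 0.044452 mol
mass O = 3.069 − (1.6018 + 0.044807) = 1.4224 g → mol O = 1.4224 ÷ 15.999 = 0.088907 mol
Divide by the smallest (0.044452 mol): C 3.000, H 1.000, O 2.000
Empirical formula: C3HO2
Empirical-formula mass = 69.04 g/mol; 138 ÷ 69.04 ≈ 2, so the molecular formula is C6H2O4.

C6H2O4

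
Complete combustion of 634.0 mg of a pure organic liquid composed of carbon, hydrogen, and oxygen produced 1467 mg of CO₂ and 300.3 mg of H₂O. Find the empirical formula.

mol C = 1.467 g CO₂ ÷ 44.009 g/mol = 0.033334 mol
mol H = 2 × 0.3003 g H₂O ÷ 18.015 g/mol = 0.033339 mol
mass O = 0.6340 − (0.40038 + 0.033606) = 0.20002 g → mol O = 0.20002 ÷ 15.999 = 0.012502 mol
Divide by the smallest (0.012502 mol): C 2.666, H 2.667, O 1.000
Multiplying each by 3 gives whole numbers: C 8.00, H 8.00, O 3.00

C8H8O3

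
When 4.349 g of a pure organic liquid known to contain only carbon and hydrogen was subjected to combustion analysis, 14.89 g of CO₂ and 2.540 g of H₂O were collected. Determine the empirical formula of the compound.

C6H5

mol C = 14.89 g CO₂ ÷ 44.009 g/mol = 0.33834 mol
mol H = 2 × 2.540 g H₂O ÷ 18.015 g/mol = 0.28199 mol
Divide by the smallest (0.28199 mol): C 1.200, H 1.000
Multiplying each by 5 gives whole numbers: C 6.00, H 5.00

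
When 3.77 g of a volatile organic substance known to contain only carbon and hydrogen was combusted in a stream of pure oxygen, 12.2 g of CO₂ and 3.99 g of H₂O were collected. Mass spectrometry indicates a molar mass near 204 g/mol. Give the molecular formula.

C15H24

mol C = 12.2 g CO₂ ÷ 44.009 g/mol = 0.2772 mol
mol H = 2 × 3.99 g H₂O ÷ 18.015 g/mol = 0.4430 mol
Divide by the smallest (0.2772 mol): C 1.000, H 1.598
Multiplying each by 5 gives whole numbers: C 5.00, H 7.99
Empirical formula: C5H8
Empirical-formula mass = 68.12 g/mol; 204 ÷ 68.12 ≈ 3, so the molecular formula is C15H24.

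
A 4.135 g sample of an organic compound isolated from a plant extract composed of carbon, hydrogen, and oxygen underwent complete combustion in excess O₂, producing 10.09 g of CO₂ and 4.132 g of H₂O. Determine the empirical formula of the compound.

C4H8O

mol C = 10.09 g CO₂ ÷ 44.009 g/mol = 0.22927 mol
mol H = 2 × 4.132 g H₂O ÷ 18.015 g/mol = 0.45873 mol
mass O = 4.135 − (2.7538 + 0.46240) = 0.91882 g → mol O = 0.91882 ÷ 15.999 = 0.057430 mol
Divide by the smallest (0.057430 mol): C 3.992, H 7.988, O 1.000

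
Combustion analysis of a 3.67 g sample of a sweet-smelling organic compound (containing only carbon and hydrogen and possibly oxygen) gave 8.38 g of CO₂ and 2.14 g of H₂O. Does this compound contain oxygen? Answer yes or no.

yes

mol C = 8.38 g CO₂ ÷ 44.009 g/mol = 0.1904 mol
mol H = 2 × 2.14 g H₂O ÷ 18.015 g/mol = 0.2376 mol
C and H account for only 2.527 g of the 3.67 g sample; the remaining 1.143 g must be oxygen.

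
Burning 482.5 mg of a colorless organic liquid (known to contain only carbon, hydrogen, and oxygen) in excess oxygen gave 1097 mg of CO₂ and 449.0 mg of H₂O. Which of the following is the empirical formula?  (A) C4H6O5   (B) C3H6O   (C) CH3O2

mol C = 1.097 g CO₂ ÷ 44.009 g/mol = 0.024927 mol
mol H = 2 × 0.4490 g H₂O ÷ 18.015 g/mol = 0.049847 mol
mass O = 0.4825 − (0.29939 + 0.050246) = 0.13286 g → mol O = 0.13286 ÷ 15.999 = 0.0083042 mol
Divide by the smallest (0.0083042 mol): C 3.002, H 6.003, O 1.000

(B) C3H6O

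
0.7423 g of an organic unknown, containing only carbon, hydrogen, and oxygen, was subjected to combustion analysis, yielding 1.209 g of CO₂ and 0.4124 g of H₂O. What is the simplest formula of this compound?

C6H10O5

mol C = 1.209 g CO₂ ÷ 44.009 g/mol = 0.027472 mol
mol H = 2 × 0.4124 g H₂O ÷ 18.015 g/mol = 0.045784 mol
mass O = 0.7423 − (0.32996 + 0.046150) = 0.36619 g → mol O = 0.36619 ÷ 15.999 = 0.022888 mol
Divide by the smallest (0.022888 mol): C 1.200, H 2.000, O 1.000
Multiplying each by 5 gives whole numbers: C 6.00, H 10.00, O 5.00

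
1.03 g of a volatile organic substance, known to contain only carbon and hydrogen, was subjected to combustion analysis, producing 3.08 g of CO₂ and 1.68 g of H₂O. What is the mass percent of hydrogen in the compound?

mol C = 3.08 g CO₂ ÷ 44.009 g/mol = 0.06999 mol
mol H = 2 × 1.68 g H₂O ÷ 18.015 g/mol = 0.1865 mol
mass % H = 0.1880 g ÷ 1.03 g × 100%

18.3%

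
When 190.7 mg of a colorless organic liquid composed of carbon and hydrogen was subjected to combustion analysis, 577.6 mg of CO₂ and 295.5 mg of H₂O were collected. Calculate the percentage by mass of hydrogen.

mol C = 0.5776 g CO₂ ÷ 44.009 g/mol = 0.013125 mol
mol H = 2 × 0.2955 g H₂O ÷ 18.015 g/mol = 0.032806 mol
mass % H = 0.033068 g ÷ 0.1907 g × 100%

17.34%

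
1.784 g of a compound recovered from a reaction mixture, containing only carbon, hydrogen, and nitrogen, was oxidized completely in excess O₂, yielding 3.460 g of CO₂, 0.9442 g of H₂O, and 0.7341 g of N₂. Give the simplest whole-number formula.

C3H4N2

mol C = 3.460 g CO₂ ÷ 44.009 g/mol = 0.078620 mol
mol H = 2 × 0.9442 g H₂O ÷ 18.015 g/mol = 0.10482 mol
mol N = 2 × 0.7341 g N₂ ÷ 28.014 g/mol = 0.052410 mol
Divide by the smallest (0.052410 mol): C 1.500, H 2.000, N 1.000
Multiplying each by 2 gives whole numbers: C 3.00, H 4.00, N 2.00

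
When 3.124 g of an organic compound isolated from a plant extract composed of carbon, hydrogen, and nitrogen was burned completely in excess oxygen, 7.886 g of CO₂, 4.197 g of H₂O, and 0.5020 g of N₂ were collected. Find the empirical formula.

mol C = 7.886 g CO₂ ÷ 44.009 g/mol = 0.17919 mol
mol H = 2 × 4.197 g H₂O ÷ 18.015 g/mol = 0.46595 mol
mol N = 2 × 0.5020 g N₂ ÷ 28.014 g/mol = 0.035839 mol
Divide by the smallest (0.035839 mol): C 5.000, H 13.001, N 1.000

C5H13N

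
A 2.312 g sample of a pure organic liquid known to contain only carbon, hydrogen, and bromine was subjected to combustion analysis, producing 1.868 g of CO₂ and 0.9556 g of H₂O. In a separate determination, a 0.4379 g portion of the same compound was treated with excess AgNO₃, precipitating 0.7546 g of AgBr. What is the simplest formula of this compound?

mol C = 1.868 g CO₂ ÷ 44.009 g/mol = 0.042446 mol
mol H = 2 × 0.9556 g H₂O ÷ 18.015 g/mol = 0.10609 mol
From the AgBr data: mol Br per gram of compound = (0.7546 ÷ 187.772) ÷ 0.4379 = 0.0091772 mol/g, so in the 2.312 g combustion sample mol Br = 0.021218 mol
Divide by the smallest (0.021218 mol): C 2.000, H 5.000, Br 1.000

C2H5Br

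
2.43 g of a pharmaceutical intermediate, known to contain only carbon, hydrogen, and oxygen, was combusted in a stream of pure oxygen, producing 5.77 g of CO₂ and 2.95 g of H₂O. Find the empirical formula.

C4H10O

mol C = 5.77 g CO₂ ÷ 44.009 g/mol = 0.1311 mol
mol H = 2 × 2.95 g H₂O ÷ 18.015 g/mol = 0.3275 mol
mass O = 2.43 − (1.575 + 0.3301) = 0.5251 g → mol O = 0.5251 ÷ 15.999 = 0.03282 mol
Divide by the smallest (0.03282 mol): C 3.995, H 9.978, O 1.000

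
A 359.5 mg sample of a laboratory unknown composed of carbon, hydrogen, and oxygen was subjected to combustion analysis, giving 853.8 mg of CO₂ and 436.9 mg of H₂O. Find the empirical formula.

C4H10O

mol C = 0.8538 g CO₂ ÷ 44.009 g/mol = 0.019401 mol
mol H = 2 × 0.4369 g H₂O ÷ 18.015 g/mol = 0.048504 mol
mass O = 0.3595 − (0.23302 + 0.048892) = 0.077588 g → mol O = 0.077588 ÷ 15.999 = 0.0048495 mol
Divide by the smallest (0.0048495 mol): C 4.001, H 10.002, O 1.000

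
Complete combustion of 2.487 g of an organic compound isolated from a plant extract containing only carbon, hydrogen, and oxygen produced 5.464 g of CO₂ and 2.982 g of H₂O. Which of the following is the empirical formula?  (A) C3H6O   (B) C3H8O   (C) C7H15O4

mol C = 5.464 g CO₂ ÷ 44.009 g/mol = 0.12416 mol
mol H = 2 × 2.982 g H₂O ÷ 18.015 g/mol = 0.33106 mol
mass O = 2.487 − (1.4912 + 0.33371) = 0.66205 g → mol O = 0.66205 ÷ 15.999 = 0.041381 mol
Divide by the smallest (0.041381 mol): C 3.000, H 8.000, O 1.000

(B) C3H8O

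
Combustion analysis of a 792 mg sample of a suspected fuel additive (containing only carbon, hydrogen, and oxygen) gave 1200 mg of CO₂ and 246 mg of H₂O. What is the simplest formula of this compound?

mol C = 1.20 g CO₂ ÷ 44.009 g/mol = 0.02727 mol
mol H = 2 × 0.246 g H₂O ÷ 18.015 g/mol = 0.02731 mol
mass O = 0.792 − (0.3275 + 0.02753) = 0.4370 g → mol O = 0.4370 ÷ 15.999 = 0.02731 mol
Divide by the smallest (0.02727 mol): C 1.000, H 1.002, O 1.002

CHO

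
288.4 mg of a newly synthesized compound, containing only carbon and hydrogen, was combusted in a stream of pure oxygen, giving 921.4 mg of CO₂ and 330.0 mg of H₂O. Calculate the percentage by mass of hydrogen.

mol C = 0.9214 g CO₂ ÷ 44.009 g/mol = 0.020937 mol
mol H = 2 × 0.3300 g H₂O ÷ 18.015 g/mol = 0.036636 mol
mass % H = 0.036929 g ÷ 0.2884 g × 100%

12.80%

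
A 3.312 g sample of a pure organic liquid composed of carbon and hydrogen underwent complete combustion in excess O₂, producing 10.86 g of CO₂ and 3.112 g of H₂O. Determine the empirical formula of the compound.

mol C = 10.86 g CO₂ ÷ 44.009 g/mol = 0.24677 mol
mol H = 2 × 3.112 g H₂O ÷ 18.015 g/mol = 0.34549 mol
Divide by the smallest (0.24677 mol): C 1.000, H 1.400
Multiplying each by 5 gives whole numbers: C 5.00, H 7.00

C5H7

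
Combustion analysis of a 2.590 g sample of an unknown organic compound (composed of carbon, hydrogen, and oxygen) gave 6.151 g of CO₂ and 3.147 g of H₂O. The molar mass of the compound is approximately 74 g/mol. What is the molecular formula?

mol C = 6.151 g CO₂ ÷ 44.009 g/mol = 0.13977 mol
mol H = 2 × 3.147 g H₂O ÷ 18.015 g/mol = 0.34938 mol
mass O = 2.590 − (1.6787 + 0.35217) = 0.55909 g → mol O = 0.55909 ÷ 15.999 = 0.034945 mol
Divide by the smallest (0.034945 mol): C 4.000, H 9.998, O 1.000
Empirical formula: C4H10O
Empirical-formula mass = 74.12 g/mol; 74 ÷ 74.12 ≈ 1, so the molecular formula is C4H10O.

C4H10O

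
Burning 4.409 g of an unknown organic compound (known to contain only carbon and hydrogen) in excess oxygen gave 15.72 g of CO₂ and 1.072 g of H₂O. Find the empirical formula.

mol C = 15.72 g CO₂ ÷ 44.009 g/mol = 0.35720 mol
mol H = 2 × 1.072 g H₂O ÷ 18.015 g/mol = 0.11901 mol
Divide by the smallest (0.11901 mol): C 3.001, H 1.000

C3H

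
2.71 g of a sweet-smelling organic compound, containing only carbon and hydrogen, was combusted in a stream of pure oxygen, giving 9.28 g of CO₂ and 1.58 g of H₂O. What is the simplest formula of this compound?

mol C = 9.28 g CO₂ ÷ 44.009 g/mol = 0.2109 mol
mol H = 2 × 1.58 g H₂O ÷ 18.015 g/mol = 0.1754 mol
Divide by the smallest (0.1754 mol): C 1.202, H 1.000
Multiplying each by 5 gives whole numbers: C 6.01, H 5.00

C6H5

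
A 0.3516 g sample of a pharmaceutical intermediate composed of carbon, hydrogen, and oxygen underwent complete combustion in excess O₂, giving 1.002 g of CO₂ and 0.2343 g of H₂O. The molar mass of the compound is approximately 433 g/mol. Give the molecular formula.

mol C = 1.002 g CO₂ ÷ 44.009 g/mol = 0.022768 mol
mol H = 2 × 0.2343 g H₂O ÷ 18.015 g/mol = 0.026012 mol
mass O = 0.3516 − (0.27347 + 0.026220) = 0.051913 g → mol O = 0.051913 ÷ 15.999 = 0.0032448 mol
Divide by the smallest (0.0032448 mol): C 7.017, H 8.017, O 1.000
Empirical formula: C7H8O
Empirical-formula mass = 108.14 g/mol; 433 ÷ 108.14 ≈ 4, so the molecular formula is C28H32O4.

C28H32O4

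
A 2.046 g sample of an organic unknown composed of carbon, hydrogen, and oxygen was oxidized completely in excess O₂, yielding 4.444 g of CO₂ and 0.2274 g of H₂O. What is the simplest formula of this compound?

mol C = 4.444 g CO₂ ÷ 44.009 g/mol = 0.10098 mol
mol H = 2 × 0.2274 g H₂O ÷ 18.015 g/mol = 0.025246 mol
mass O = 2.046 − (1.2129 + 0.025448) = 0.80769 g → mol O = 0.80769 ÷ 15.999 = 0.050484 mol
Divide by the smallest (0.025246 mol): C 4.000, H 1.000, O 2.000

C4HO2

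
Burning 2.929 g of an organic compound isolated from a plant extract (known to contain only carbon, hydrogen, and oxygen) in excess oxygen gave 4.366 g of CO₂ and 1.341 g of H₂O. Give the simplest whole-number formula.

mol C = 4.366 g CO₂ ÷ 44.009 g/mol = 0.099207 mol
mol H = 2 × 1.341 g H₂O ÷ 18.015 g/mol = 0.14888 mol
mass O = 2.929 − (1.1916 + 0.15007) = 1.5874 g → mol O = 1.5874 ÷ 15.999 = 0.099216 mol
Divide by the smallest (0.099207 mol): C 1.000, H 1.501, O 1.000
Multiplying each by 2 gives whole numbers: C 2.00, H 3.00, O 2.00

C2H3O2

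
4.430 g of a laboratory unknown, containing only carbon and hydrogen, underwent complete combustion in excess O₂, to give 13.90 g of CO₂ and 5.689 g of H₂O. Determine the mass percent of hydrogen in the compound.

mol C = 13.90 g CO₂ ÷ 44.009 g/mol = 0.31584 mol
mol H = 2 × 5.689 g H₂O ÷ 18.015 g/mol = 0.63158 mol
mass % H = 0.63664 g ÷ 4.430 g × 100%

14.37%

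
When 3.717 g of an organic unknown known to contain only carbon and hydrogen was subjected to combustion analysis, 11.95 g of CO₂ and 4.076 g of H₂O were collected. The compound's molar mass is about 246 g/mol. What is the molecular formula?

mol C = 11.95 g CO₂ ÷ 44.009 g/mol = 0.27154 mol
mol H = 2 × 4.076 g H₂O ÷ 18.015 g/mol = 0.45251 mol
Divide by the smallest (0.27154 mol): C 1.000, H 1.666
Multiplying each by 3 gives whole numbers: C 3.00, H 5.00
Empirical formula: C3H5
Empirical-formula mass = 41.07 g/mol; 246 ÷ 41.07 ≈ 6, so the molecular formula is C18H30.

C18H30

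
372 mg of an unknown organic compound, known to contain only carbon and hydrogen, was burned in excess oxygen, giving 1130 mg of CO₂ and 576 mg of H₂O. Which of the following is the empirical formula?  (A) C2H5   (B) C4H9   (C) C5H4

(A) C2H5

mol C = 1.13 g CO₂ ÷ 44.009 g/mol = 0.02568 mol
mol H = 2 × 0.576 g H₂O ÷ 18.015 g/mol = 0.06395 mol
Divide by the smallest (0.02568 mol): C 1.000, H 2.490
Multiplying each by 2 gives whole numbers: C 2.00, H 4.98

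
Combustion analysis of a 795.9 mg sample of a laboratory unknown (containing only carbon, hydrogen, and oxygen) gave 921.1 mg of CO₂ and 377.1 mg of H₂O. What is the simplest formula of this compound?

C2H4O3

mol C = 0.9211 g CO₂ ÷ 44.009 g/mol = 0.020930 mol
mol H = 2 × 0.3771 g H₂O ÷ 18.015 g/mol = 0.041865 mol
mass O = 0.7959 − (0.25139 + 0.042200) = 0.50231 g → mol O = 0.50231 ÷ 15.999 = 0.031396 mol
Divide by the smallest (0.020930 mol): C 1.000, H 2.000, O 1.500
Multiplying each by 2 gives whole numbers: C 2.00, H 4.00, O 3.00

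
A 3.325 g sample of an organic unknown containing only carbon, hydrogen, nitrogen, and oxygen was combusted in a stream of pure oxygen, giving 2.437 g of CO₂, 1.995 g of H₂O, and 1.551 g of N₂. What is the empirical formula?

CH4N2O

mol C = 2.437 g CO₂ ÷ 44.009 g/mol = 0.055375 mol
mol H = 2 × 1.995 g H₂O ÷ 18.015 g/mol = 0.22148 mol
mol N = 2 × 1.551 g N₂ ÷ 28.014 g/mol = 0.11073 mol
mass O = 3.325 − (0.66511 + 0.22325 + 1.5510) = 0.88564 g → mol O = 0.88564 ÷ 15.999 = 0.055356 mol
Divide by the smallest (0.055356 mol): C 1.000, H 4.001, N 2.000, O 1.000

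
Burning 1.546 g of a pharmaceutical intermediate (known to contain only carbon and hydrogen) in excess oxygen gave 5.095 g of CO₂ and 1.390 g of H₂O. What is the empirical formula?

C3H4

mol C = 5.095 g CO₂ ÷ 44.009 g/mol = 0.11577 mol
mol H = 2 × 1.390 g H₂O ÷ 18.015 g/mol = 0.15432 mol
Divide by the smallest (0.11577 mol): C 1.000, H 1.333
Multiplying each by 3 gives whole numbers: C 3.00, H 4.00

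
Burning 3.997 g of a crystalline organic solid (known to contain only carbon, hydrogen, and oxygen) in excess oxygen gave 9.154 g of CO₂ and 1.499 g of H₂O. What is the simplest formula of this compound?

C5H4O2

mol C = 9.154 g CO₂ ÷ 44.009 g/mol = 0.20800 mol
mol H = 2 × 1.499 g H₂O ÷ 18.015 g/mol = 0.16642 mol
mass O = 3.997 − (2.4983 + 0.16775) = 1.3309 g → mol O = 1.3309 ÷ 15.999 = 0.083188 mol
Divide by the smallest (0.083188 mol): C 2.500, H 2.000, O 1.000
Multiplying each by 2 gives whole numbers: C 5.00, H 4.00, O 2.00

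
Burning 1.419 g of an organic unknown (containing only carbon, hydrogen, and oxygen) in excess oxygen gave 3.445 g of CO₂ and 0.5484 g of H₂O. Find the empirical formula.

mol C = 3.445 g CO₂ ÷ 44.009 g/mol = 0.078279 mol
mol H = 2 × 0.5484 g H₂O ÷ 18.015 g/mol = 0.060883 mol
mass O = 1.419 − (0.94021 + 0.061370) = 0.41742 g → mol O = 0.41742 ÷ 15.999 = 0.026090 mol
Divide by the smallest (0.026090 mol): C 3.000, H 2.334, O 1.000
Multiplying each by 3 gives whole numbers: C 9.00, H 7.00, O 3.00

C9H7O3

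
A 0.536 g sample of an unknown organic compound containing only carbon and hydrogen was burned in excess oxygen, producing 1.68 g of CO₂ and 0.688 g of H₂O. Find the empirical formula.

mol C = 1.68 g CO₂ ÷ 44.009 g/mol = 0.03817 mol
mol H = 2 × 0.688 g H₂O ÷ 18.015 g/mol = 0.07638 mol
Divide by the smallest (0.03817 mol): C 1.000, H 2.001

CH2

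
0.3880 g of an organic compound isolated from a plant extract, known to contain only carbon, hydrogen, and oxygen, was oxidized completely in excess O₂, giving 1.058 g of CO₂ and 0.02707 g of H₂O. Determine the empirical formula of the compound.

mol C = 1.058 g CO₂ ÷ 44.009 g/mol = 0.024041 mol
mol H = 2 × 0.02707 g H₂O ÷ 18.015 g/mol = 0.0030053 mol
mass O = 0.3880 − (0.28875 + 0.0030293) = 0.096220 g → mol O = 0.096220 ÷ 15.999 = 0.0060141 mol
Divide by the smallest (0.0030053 mol): C 7.999, H 1.000, O 2.001

C8HO2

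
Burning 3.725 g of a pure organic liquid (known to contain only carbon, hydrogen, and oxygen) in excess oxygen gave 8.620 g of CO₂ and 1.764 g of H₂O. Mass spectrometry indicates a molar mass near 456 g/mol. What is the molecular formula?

mol C = 8.620 g CO₂ ÷ 44.009 g/mol = 0.19587 mol
mol H = 2 × 1.764 g H₂O ÷ 18.015 g/mol = 0.19584 mol
mass O = 3.725 − (2.3526 + 0.19740) = 1.1750 g → mol O = 1.1750 ÷ 15.999 = 0.073443 mol
Divide by the smallest (0.073443 mol): C 2.667, H 2.667, O 1.000
Multiplying each by 3 gives whole numbers: C 8.00, H 8.00, O 3.00
Empirical formula: C8H8O3
Empirical-formula mass = 152.15 g/mol; 456 ÷ 152.15 ≈ 3, so the molecular formula is C24H24O9.

C24H24O9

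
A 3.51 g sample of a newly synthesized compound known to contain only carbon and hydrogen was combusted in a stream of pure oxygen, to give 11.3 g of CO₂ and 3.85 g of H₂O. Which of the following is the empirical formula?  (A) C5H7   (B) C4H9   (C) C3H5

(C) C3H5

mol C = 11.3 g CO₂ ÷ 44.009 g/mol = 0.2568 mol
mol H = 2 × 3.85 g H₂O ÷ 18.015 g/mol = 0.4274 mol
Divide by the smallest (0.2568 mol): C 1.000, H 1.665
Multiplying each by 3 gives whole numbers: C 3.00, H 4.99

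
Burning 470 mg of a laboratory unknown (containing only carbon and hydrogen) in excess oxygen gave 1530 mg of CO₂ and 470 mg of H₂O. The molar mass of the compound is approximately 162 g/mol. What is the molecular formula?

C12H18

mol C = 1.53 g CO₂ ÷ 44.009 g/mol = 0.03477 mol
mol H = 2 × 0.470 g H₂O ÷ 18.015 g/mol = 0.05218 mol
Divide by the smallest (0.03477 mol): C 1.000, H 1.501
Multiplying each by 2 gives whole numbers: C 2.00, H 3.00
Empirical formula: C2H3
Empirical-formula mass = 27.05 g/mol; 162 ÷ 27.05 ≈ 6, so the molecular formula is C12H18.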